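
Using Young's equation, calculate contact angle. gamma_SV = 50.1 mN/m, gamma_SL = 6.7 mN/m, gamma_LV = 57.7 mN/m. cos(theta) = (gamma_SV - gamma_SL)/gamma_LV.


cos(theta) = (gamma_SV - gamma_SL) / gamma_LV
cos(theta) = (50.1 - 6.7) / 57.7
cos(theta) = 0.752166
theta = arccos(0.752166) = 41.22 degrees

41.22


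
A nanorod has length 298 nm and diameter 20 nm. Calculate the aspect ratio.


Aspect ratio AR = length / diameter
AR = 298 / 20
AR = 14.9

14.9


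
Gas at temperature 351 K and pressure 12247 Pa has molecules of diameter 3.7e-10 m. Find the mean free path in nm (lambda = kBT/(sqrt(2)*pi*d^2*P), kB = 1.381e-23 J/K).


Mean free path: lambda = kB*T / (sqrt(2) * pi * d^2 * P)
lambda = 1.381e-23 * 351 / (sqrt(2) * pi * (3.7e-10)^2 * 12247)
lambda = 6.50733e-07 m
lambda = 650.73 nm

650.73


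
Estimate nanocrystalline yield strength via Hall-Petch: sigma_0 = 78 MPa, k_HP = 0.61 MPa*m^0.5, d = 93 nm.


d = 93 nm = 9.3e-08 m
sqrt(d) = 0.000304959
Hall-Petch contribution = k / sqrt(d) = 0.61 / 0.000304959 = 2000.3 MPa
sigma = sigma_0 + k/sqrt(d) = 78 + 2000.3 = 2078.3 MPa

2078.3


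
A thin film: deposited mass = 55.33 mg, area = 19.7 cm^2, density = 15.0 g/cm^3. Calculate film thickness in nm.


Convert: m = 55.33 mg = 5.5330e-05 kg, A = 19.7 cm^2 = 1.9700e-03 m^2, rho = 15.0 g/cm^3 = 15000 kg/m^3
t = m / (A * rho)
t = 5.5330e-05 / (1.9700e-03 * 15000)
t = 1.8724e-06 m = 1872.4 nm

1872.4


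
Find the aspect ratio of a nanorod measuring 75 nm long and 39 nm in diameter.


Aspect ratio AR = length / diameter
AR = 75 / 39
AR = 1.92

1.92


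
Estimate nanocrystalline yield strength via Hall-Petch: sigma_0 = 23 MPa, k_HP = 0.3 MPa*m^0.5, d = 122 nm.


d = 122 nm = 1.22e-07 m
sqrt(d) = 0.000349285
Hall-Petch contribution = k / sqrt(d) = 0.3 / 0.000349285 = 858.9 MPa
sigma = sigma_0 + k/sqrt(d) = 23 + 858.9 = 881.9 MPa

881.9


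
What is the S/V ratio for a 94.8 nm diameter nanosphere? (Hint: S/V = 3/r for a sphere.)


Radius r = 94.8/2 = 47.4 nm
S/V = 3 / r = 3 / 47.4
S/V = 0.0633 nm^-1

0.0633


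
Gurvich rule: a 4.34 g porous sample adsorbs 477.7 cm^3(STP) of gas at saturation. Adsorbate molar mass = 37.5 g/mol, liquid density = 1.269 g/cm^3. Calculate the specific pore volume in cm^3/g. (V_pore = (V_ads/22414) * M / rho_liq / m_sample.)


Moles adsorbed n = V_ads / 22414 = 477.7 / 22414 = 2.131257e-02 mol
Liquid volume V_liq = n * M / rho_liq = 2.131257e-02 * 37.5 / 1.269 = 0.62980 cm^3
Specific pore volume V_pore = V_liq / m_sample = 0.62980 / 4.34
V_pore = 0.1451 cm^3/g

0.1451


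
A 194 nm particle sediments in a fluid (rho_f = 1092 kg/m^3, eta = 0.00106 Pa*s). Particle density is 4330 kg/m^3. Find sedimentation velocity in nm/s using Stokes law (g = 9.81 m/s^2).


Radius R = 194/2 nm = 9.7e-08 m
Density difference = 4330 - 1092 = 3238 kg/m^3
v = 2 * R^2 * (rho_p - rho_f) * g / (9 * eta)
v = 2 * (9.7e-08)^2 * 3238 * 9.81 / (9 * 0.00106)
v = 6.26572e-08 m/s = 62.6572 nm/s

62.6572


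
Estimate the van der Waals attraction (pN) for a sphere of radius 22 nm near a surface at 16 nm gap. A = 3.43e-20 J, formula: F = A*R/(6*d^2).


Convert to SI: R = 22 nm = 2.2e-08 m, d = 16 nm = 1.6e-08 m
F = A * R / (6 * d^2)
F = 3.43e-20 * 2.2e-08 / (6 * (1.6e-08)^2)
F = 4.91276e-13 N = 0.491 pN

0.491


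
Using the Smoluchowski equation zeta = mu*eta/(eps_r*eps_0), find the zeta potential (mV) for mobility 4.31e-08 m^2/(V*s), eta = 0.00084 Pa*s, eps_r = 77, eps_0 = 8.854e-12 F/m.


Smoluchowski equation: zeta = mu * eta / (eps_r * eps_0)
zeta = 4.31e-08 * 0.00084 / (77 * 8.854e-12)
zeta = 0.053104 V = 53.1 mV

53.1


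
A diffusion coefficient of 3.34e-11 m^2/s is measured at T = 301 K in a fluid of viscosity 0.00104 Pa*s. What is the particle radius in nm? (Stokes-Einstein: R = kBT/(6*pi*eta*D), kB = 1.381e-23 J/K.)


Stokes-Einstein: R = kB*T / (6*pi*eta*D)
R = 1.381e-23 * 301 / (6 * pi * 0.00104 * 3.34e-11)
R = 6.34862e-09 m = 6.35 nm

6.35


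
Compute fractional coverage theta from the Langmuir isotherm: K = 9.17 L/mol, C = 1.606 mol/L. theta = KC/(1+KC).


Langmuir isotherm: theta = K*C / (1 + K*C)
K*C = 9.17 * 1.606 = 14.72702
theta = 14.72702 / (1 + 14.72702) = 14.72702 / 15.72702
theta = 0.9364

0.9364


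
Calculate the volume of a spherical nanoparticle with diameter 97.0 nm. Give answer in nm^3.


Radius r = 97.0/2 = 48.5 nm
Volume V = (4/3) * pi * r^3
V = (4/3) * pi * (48.5)^3
V = 477874.47 nm^3

477874.47


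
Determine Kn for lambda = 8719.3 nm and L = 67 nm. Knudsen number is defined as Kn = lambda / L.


Knudsen number Kn = lambda / L
Kn = 8719.3 / 67
Kn = 130.1388

130.1388


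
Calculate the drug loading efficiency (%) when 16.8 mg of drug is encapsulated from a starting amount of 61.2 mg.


Drug loading efficiency = (drug loaded / drug initial) * 100
DLE = 16.8 / 61.2 * 100
DLE = 0.2745 * 100
DLE = 27.45%

27.45


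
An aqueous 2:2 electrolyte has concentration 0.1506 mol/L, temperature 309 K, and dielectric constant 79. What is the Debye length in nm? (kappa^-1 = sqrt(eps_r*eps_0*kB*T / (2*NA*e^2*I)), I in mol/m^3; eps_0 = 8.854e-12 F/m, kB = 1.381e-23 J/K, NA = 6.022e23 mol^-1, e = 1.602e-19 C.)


Ionic strength I = 0.1506 * 2^2 * 1000 = 602.4 mol/m^3
kappa^-1 = sqrt(79 * 8.854e-12 * 1.381e-23 * 309 / (2 * 6.022e23 * (1.602e-19)^2 * 602.4))
kappa^-1 = 0.4 nm

0.4


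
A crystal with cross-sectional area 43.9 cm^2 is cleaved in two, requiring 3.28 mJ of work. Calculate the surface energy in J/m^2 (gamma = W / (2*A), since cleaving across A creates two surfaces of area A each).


Convert: A = 43.9 cm^2 = 0.00439 m^2, W = 3.28 mJ = 0.00328 J
Cleaving exposes two faces of area A, so total new surface = 2*A and gamma = W / (2*A)
gamma = 0.00328 / (2 * 0.00439)
gamma = 0.374 J/m^2

0.374


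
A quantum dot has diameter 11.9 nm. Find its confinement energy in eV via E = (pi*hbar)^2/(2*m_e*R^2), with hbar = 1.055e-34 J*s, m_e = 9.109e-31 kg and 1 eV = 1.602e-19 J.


Radius R = 11.9/2 = 5.95 nm = 5.95e-09 m
E = (pi * 1.055e-34)^2 / (2 * 9.109e-31 * (5.95e-09)^2)
E(J) = 1.70322e-21
E = E(J) / 1.602e-19 = 0.0106 eV

0.0106


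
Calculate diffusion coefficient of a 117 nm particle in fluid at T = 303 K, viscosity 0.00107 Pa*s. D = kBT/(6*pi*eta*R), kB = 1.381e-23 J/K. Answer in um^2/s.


Radius R = 117/2 = 58.5 nm = 5.85e-08 m
D = kB*T / (6*pi*eta*R)
D = 1.381e-23 * 303 / (6 * pi * 0.00107 * 5.85e-08)
D = 3.54646e-12 m^2/s = 3.546 um^2/s

3.546


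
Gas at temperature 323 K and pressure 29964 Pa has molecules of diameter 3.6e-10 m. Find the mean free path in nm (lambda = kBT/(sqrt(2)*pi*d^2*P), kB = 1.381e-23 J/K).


Mean free path: lambda = kB*T / (sqrt(2) * pi * d^2 * P)
lambda = 1.381e-23 * 323 / (sqrt(2) * pi * (3.6e-10)^2 * 29964)
lambda = 2.58539e-07 m
lambda = 258.54 nm

258.54


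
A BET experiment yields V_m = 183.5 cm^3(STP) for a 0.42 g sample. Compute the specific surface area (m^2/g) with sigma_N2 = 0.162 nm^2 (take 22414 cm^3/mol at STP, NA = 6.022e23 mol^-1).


Number of moles in monolayer = V_m / 22414 = 183.5 / 22414 = 0.00818685
Number of molecules = moles * NA = 0.00818685 * 6.022e23
SA = molecules * sigma / mass
SA = (183.5 / 22414) * 6.022e23 * 0.162e-18 / 0.42
SA = 1901.6 m^2/g

1901.6


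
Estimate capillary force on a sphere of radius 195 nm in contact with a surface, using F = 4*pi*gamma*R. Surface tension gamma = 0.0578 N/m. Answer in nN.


Convert radius: R = 195 nm = 1.95e-07 m
F = 4 * pi * gamma * R
F = 4 * pi * 0.0578 * 1.95e-07
F = 1.41636e-07 N = 141.6356 nN

141.6356


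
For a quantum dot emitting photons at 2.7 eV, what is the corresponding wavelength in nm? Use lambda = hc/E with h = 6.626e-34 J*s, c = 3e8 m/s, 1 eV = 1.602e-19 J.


Convert energy: E = 2.7 eV = 2.7 * 1.602e-19 = 4.3254e-19 J
lambda = h*c / E = 6.626e-34 * 3e8 / 4.3254e-19
lambda = 4.59564e-07 m = 459.6 nm

459.6


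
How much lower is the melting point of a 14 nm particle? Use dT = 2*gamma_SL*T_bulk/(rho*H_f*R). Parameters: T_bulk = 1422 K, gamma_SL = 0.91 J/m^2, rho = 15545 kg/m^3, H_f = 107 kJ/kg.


Radius R = 14/2 = 7 nm = 7e-09 m
Convert H_f = 107 kJ/kg = 107000 J/kg
dT = 2 * gamma_SL * T_bulk / (rho * H_f * R)
dT = 2 * 0.91 * 1422 / (15545 * 107000 * 7e-09)
dT = 222.3 K

222.3


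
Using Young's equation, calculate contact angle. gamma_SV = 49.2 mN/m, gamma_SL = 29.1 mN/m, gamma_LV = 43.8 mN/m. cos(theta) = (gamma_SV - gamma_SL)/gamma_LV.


cos(theta) = (gamma_SV - gamma_SL) / gamma_LV
cos(theta) = (49.2 - 29.1) / 43.8
cos(theta) = 0.458904
theta = arccos(0.458904) = 62.68 degrees

62.68


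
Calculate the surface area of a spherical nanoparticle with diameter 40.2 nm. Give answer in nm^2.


Radius r = 40.2/2 = 20.1 nm
Surface area SA = 4 * pi * r^2
SA = 4 * pi * (20.1)^2
SA = 5076.94 nm^2

5076.94


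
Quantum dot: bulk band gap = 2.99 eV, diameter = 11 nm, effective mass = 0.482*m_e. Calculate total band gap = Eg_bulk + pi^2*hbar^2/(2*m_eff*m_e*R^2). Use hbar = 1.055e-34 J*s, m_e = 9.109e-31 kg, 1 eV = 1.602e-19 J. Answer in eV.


Radius R = 11/2 nm = 5.5e-09 m
Confinement energy dE = pi^2 * hbar^2 / (2 * m_eff * m_e * R^2)
dE = pi^2 * (1.055e-34)^2 / (2 * 0.482 * 9.109e-31 * (5.5e-09)^2) J, divided by 1.602e-19 J/eV
dE = 0.0258 eV
Total band gap = E_g(bulk) + dE = 2.99 + 0.0258 = 3.0158 eV

3.0158


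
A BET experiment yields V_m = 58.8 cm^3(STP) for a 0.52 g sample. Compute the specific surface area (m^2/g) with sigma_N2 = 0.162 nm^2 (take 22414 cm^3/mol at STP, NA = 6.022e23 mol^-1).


Number of moles in monolayer = V_m / 22414 = 58.8 / 22414 = 0.00262336
Number of molecules = moles * NA = 0.00262336 * 6.022e23
SA = molecules * sigma / mass
SA = (58.8 / 22414) * 6.022e23 * 0.162e-18 / 0.52
SA = 492.2 m^2/g

492.2


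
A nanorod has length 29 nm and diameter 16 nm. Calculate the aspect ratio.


Aspect ratio AR = length / diameter
AR = 29 / 16
AR = 1.81

1.81


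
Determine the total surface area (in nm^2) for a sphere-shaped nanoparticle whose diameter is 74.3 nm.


Radius r = 74.3/2 = 37.15 nm
Surface area SA = 4 * pi * r^2
SA = 4 * pi * (37.15)^2
SA = 17343.13 nm^2

17343.13


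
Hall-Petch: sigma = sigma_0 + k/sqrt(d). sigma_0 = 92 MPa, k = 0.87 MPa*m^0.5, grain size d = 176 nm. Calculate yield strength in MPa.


d = 176 nm = 1.76e-07 m
sqrt(d) = 0.0004195235
Hall-Petch contribution = k / sqrt(d) = 0.87 / 0.0004195235 = 2073.8 MPa
sigma = sigma_0 + k/sqrt(d) = 92 + 2073.8 = 2165.8 MPa

2165.8


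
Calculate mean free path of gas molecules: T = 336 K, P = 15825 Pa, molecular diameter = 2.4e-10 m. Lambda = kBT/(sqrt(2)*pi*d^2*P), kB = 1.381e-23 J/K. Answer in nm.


Mean free path: lambda = kB*T / (sqrt(2) * pi * d^2 * P)
lambda = 1.381e-23 * 336 / (sqrt(2) * pi * (2.4e-10)^2 * 15825)
lambda = 1.14578e-06 m
lambda = 1145.78 nm

1145.78


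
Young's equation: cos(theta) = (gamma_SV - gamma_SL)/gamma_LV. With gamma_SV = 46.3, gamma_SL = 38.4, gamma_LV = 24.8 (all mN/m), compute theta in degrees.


cos(theta) = (gamma_SV - gamma_SL) / gamma_LV
cos(theta) = (46.3 - 38.4) / 24.8
cos(theta) = 0.318548
theta = arccos(0.318548) = 71.42 degrees

71.42


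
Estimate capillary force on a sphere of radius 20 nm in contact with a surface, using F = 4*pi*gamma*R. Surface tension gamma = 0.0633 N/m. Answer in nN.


Convert radius: R = 20 nm = 2e-08 m
F = 4 * pi * gamma * R
F = 4 * pi * 0.0633 * 2e-08
F = 1.5909e-08 N = 15.909 nN

15.909


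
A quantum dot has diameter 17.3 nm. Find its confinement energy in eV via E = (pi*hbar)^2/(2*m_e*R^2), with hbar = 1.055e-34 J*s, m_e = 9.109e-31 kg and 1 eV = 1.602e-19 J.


Radius R = 17.3/2 = 8.65 nm = 8.65e-09 m
E = (pi * 1.055e-34)^2 / (2 * 9.109e-31 * (8.65e-09)^2)
E(J) = 8.05883e-22
E = E(J) / 1.602e-19 = 0.005 eV

0.005


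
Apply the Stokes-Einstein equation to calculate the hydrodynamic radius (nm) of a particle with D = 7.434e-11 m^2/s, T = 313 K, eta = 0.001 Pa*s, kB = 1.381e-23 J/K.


Stokes-Einstein: R = kB*T / (6*pi*eta*D)
R = 1.381e-23 * 313 / (6 * pi * 0.001 * 7.434e-11)
R = 3.08471e-09 m = 3.08 nm

3.08


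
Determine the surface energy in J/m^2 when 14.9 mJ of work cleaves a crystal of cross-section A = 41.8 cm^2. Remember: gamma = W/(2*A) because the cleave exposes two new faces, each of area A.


Convert: A = 41.8 cm^2 = 0.00418 m^2, W = 14.9 mJ = 0.0149 J
Cleaving exposes two faces of area A, so total new surface = 2*A and gamma = W / (2*A)
gamma = 0.0149 / (2 * 0.00418)
gamma = 1.782 J/m^2

1.782


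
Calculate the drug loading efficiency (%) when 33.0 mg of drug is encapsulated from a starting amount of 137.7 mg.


Drug loading efficiency = (drug loaded / drug initial) * 100
DLE = 33.0 / 137.7 * 100
DLE = 0.2397 * 100
DLE = 23.97%

23.97


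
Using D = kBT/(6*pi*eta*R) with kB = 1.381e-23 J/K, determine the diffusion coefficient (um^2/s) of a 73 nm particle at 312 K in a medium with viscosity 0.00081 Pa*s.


Radius R = 73/2 = 36.5 nm = 3.65e-08 m
D = kB*T / (6*pi*eta*R)
D = 1.381e-23 * 312 / (6 * pi * 0.00081 * 3.65e-08)
D = 7.7316e-12 m^2/s = 7.732 um^2/s

7.732


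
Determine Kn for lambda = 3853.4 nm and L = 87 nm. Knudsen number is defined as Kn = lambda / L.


Knudsen number Kn = lambda / L
Kn = 3853.4 / 87
Kn = 44.292

44.292


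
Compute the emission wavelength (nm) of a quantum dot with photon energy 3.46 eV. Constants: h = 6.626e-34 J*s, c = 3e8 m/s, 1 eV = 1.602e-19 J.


Convert energy: E = 3.46 eV = 3.46 * 1.602e-19 = 5.54292e-19 J
lambda = h*c / E = 6.626e-34 * 3e8 / 5.54292e-19
lambda = 3.5862e-07 m = 358.6 nm

358.6


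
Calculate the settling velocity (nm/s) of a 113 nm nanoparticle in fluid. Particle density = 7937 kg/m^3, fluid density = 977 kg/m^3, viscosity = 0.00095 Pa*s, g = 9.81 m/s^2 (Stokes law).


Radius R = 113/2 nm = 5.65e-08 m
Density difference = 7937 - 977 = 6960 kg/m^3
v = 2 * R^2 * (rho_p - rho_f) * g / (9 * eta)
v = 2 * (5.65e-08)^2 * 6960 * 9.81 / (9 * 0.00095)
v = 5.09846e-08 m/s = 50.9846 nm/s

50.9846


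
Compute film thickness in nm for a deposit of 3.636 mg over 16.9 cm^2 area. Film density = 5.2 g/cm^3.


Convert: m = 3.636 mg = 3.6360e-06 kg, A = 16.9 cm^2 = 1.6900e-03 m^2, rho = 5.2 g/cm^3 = 5200 kg/m^3
t = m / (A * rho)
t = 3.6360e-06 / (1.6900e-03 * 5200)
t = 4.1375e-07 m = 413.7 nm

413.7


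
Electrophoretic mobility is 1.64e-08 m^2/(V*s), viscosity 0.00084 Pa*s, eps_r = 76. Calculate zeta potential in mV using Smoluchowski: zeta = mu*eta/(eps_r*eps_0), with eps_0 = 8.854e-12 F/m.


Smoluchowski equation: zeta = mu * eta / (eps_r * eps_0)
zeta = 1.64e-08 * 0.00084 / (76 * 8.854e-12)
zeta = 0.020472 V = 20.47 mV

20.47


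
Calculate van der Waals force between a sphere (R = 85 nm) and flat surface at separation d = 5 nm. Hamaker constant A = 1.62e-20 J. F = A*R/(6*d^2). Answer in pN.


Convert to SI: R = 85 nm = 8.5e-08 m, d = 5 nm = 5e-09 m
F = A * R / (6 * d^2)
F = 1.62e-20 * 8.5e-08 / (6 * (5e-09)^2)
F = 9.18e-12 N = 9.18 pN

9.18


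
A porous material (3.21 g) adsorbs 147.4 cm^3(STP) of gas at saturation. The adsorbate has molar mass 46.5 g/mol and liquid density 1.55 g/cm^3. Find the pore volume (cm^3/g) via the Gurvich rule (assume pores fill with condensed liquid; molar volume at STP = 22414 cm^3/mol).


Moles adsorbed n = V_ads / 22414 = 147.4 / 22414 = 6.576247e-03 mol
Liquid volume V_liq = n * M / rho_liq = 6.576247e-03 * 46.5 / 1.55 = 0.19729 cm^3
Specific pore volume V_pore = V_liq / m_sample = 0.19729 / 3.21
V_pore = 0.0615 cm^3/g

0.0615


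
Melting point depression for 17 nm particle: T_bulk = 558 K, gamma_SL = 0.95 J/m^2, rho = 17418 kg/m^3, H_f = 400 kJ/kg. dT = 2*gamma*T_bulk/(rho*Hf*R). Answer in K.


Radius R = 17/2 = 8.5 nm = 8.5e-09 m
Convert H_f = 400 kJ/kg = 400000 J/kg
dT = 2 * gamma_SL * T_bulk / (rho * H_f * R)
dT = 2 * 0.95 * 558 / (17418 * 400000 * 8.5e-09)
dT = 17.9 K

17.9


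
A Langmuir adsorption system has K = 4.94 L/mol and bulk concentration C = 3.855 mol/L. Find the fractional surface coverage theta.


Langmuir isotherm: theta = K*C / (1 + K*C)
K*C = 4.94 * 3.855 = 19.0437
theta = 19.0437 / (1 + 19.0437) = 19.0437 / 20.0437
theta = 0.9501

0.9501


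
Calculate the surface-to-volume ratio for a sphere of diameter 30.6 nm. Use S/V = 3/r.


Radius r = 30.6/2 = 15.3 nm
S/V = 3 / r = 3 / 15.3
S/V = 0.1961 nm^-1

0.1961


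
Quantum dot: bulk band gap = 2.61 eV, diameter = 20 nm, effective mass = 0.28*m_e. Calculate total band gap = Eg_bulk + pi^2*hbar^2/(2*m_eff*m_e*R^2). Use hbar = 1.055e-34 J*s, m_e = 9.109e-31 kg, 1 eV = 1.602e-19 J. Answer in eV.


Radius R = 20/2 nm = 1e-08 m
Confinement energy dE = pi^2 * hbar^2 / (2 * m_eff * m_e * R^2)
dE = pi^2 * (1.055e-34)^2 / (2 * 0.28 * 9.109e-31 * (1e-08)^2) J, divided by 1.602e-19 J/eV
dE = 0.0134 eV
Total band gap = E_g(bulk) + dE = 2.61 + 0.0134 = 2.6234 eV

2.6234


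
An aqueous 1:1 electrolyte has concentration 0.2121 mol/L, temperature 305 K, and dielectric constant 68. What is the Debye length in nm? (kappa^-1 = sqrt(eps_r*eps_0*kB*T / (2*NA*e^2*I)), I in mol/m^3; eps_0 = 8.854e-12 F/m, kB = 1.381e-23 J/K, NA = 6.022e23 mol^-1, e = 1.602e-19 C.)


Ionic strength I = 0.2121 * 1^2 * 1000 = 212.1 mol/m^3
kappa^-1 = sqrt(68 * 8.854e-12 * 1.381e-23 * 305 / (2 * 6.022e23 * (1.602e-19)^2 * 212.1))
kappa^-1 = 0.622 nm

0.622


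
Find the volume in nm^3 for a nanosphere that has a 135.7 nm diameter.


Radius r = 135.7/2 = 67.85 nm
Volume V = (4/3) * pi * r^3
V = (4/3) * pi * (67.85)^3
V = 1308392.86 nm^3

1308392.86


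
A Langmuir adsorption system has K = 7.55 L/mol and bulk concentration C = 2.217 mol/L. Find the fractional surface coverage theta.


Langmuir isotherm: theta = K*C / (1 + K*C)
K*C = 7.55 * 2.217 = 16.73835
theta = 16.73835 / (1 + 16.73835) = 16.73835 / 17.73835
theta = 0.9436

0.9436


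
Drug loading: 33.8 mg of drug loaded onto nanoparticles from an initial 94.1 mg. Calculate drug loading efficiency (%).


Drug loading efficiency = (drug loaded / drug initial) * 100
DLE = 33.8 / 94.1 * 100
DLE = 0.3592 * 100
DLE = 35.92%

35.92


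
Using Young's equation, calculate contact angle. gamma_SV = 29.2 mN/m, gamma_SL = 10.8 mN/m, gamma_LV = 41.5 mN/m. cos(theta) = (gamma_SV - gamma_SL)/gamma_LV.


cos(theta) = (gamma_SV - gamma_SL) / gamma_LV
cos(theta) = (29.2 - 10.8) / 41.5
cos(theta) = 0.443373
theta = arccos(0.443373) = 63.68 degrees

63.68


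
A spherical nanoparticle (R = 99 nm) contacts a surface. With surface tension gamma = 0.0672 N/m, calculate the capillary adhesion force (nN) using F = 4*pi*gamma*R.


Convert radius: R = 99 nm = 9.9e-08 m
F = 4 * pi * gamma * R
F = 4 * pi * 0.0672 * 9.9e-08
F = 8.36016e-08 N = 83.6016 nN

83.6016


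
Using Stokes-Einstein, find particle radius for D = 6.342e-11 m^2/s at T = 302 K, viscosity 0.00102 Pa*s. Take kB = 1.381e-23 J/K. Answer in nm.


Stokes-Einstein: R = kB*T / (6*pi*eta*D)
R = 1.381e-23 * 302 / (6 * pi * 0.00102 * 6.342e-11)
R = 3.42037e-09 m = 3.42 nm

3.42


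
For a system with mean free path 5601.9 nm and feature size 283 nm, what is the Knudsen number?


Knudsen number Kn = lambda / L
Kn = 5601.9 / 283
Kn = 19.7947

19.7947


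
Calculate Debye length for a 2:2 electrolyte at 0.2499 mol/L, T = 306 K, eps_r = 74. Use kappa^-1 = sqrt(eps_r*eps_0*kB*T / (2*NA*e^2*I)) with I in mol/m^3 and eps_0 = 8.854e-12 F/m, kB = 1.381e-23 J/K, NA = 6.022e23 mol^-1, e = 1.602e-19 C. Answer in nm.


Ionic strength I = 0.2499 * 2^2 * 1000 = 999.6 mol/m^3
kappa^-1 = sqrt(74 * 8.854e-12 * 1.381e-23 * 306 / (2 * 6.022e23 * (1.602e-19)^2 * 999.6))
kappa^-1 = 0.299 nm

0.299


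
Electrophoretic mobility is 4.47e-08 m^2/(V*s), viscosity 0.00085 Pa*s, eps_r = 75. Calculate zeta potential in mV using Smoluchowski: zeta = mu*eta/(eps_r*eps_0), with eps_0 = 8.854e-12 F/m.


Smoluchowski equation: zeta = mu * eta / (eps_r * eps_0)
zeta = 4.47e-08 * 0.00085 / (75 * 8.854e-12)
zeta = 0.057217 V = 57.22 mV

57.22


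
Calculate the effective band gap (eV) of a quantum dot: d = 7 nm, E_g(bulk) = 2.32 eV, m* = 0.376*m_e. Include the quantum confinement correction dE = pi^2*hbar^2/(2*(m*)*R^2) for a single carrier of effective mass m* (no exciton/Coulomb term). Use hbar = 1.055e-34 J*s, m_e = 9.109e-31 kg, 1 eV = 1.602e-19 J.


Radius R = 7/2 nm = 3.5e-09 m
Confinement energy dE = pi^2 * hbar^2 / (2 * m_eff * m_e * R^2)
dE = pi^2 * (1.055e-34)^2 / (2 * 0.376 * 9.109e-31 * (3.5e-09)^2) J, divided by 1.602e-19 J/eV
dE = 0.0817 eV
Total band gap = E_g(bulk) + dE = 2.32 + 0.0817 = 2.4017 eV

2.4017


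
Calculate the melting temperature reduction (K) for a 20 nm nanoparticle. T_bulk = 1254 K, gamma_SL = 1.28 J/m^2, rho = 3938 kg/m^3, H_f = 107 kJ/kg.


Radius R = 20/2 = 10 nm = 1e-08 m
Convert H_f = 107 kJ/kg = 107000 J/kg
dT = 2 * gamma_SL * T_bulk / (rho * H_f * R)
dT = 2 * 1.28 * 1254 / (3938 * 107000 * 1e-08)
dT = 761.9 K

761.9


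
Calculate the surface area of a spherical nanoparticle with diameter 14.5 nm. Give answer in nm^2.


Radius r = 14.5/2 = 7.25 nm
Surface area SA = 4 * pi * r^2
SA = 4 * pi * (7.25)^2
SA = 660.52 nm^2

660.52


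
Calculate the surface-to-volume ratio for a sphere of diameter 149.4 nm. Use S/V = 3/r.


Radius r = 149.4/2 = 74.7 nm
S/V = 3 / r = 3 / 74.7
S/V = 0.0402 nm^-1

0.0402


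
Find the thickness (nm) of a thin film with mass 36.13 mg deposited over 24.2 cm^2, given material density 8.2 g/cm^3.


Convert: m = 36.13 mg = 3.6130e-05 kg, A = 24.2 cm^2 = 2.4200e-03 m^2, rho = 8.2 g/cm^3 = 8200 kg/m^3
t = m / (A * rho)
t = 3.6130e-05 / (2.4200e-03 * 8200)
t = 1.8207e-06 m = 1820.7 nm

1820.7


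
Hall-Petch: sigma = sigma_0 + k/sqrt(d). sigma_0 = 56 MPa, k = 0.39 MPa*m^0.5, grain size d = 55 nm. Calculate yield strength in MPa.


d = 55 nm = 5.5e-08 m
sqrt(d) = 0.0002345208
Hall-Petch contribution = k / sqrt(d) = 0.39 / 0.0002345208 = 1663.0 MPa
sigma = sigma_0 + k/sqrt(d) = 56 + 1663.0 = 1719.0 MPa

1719.0


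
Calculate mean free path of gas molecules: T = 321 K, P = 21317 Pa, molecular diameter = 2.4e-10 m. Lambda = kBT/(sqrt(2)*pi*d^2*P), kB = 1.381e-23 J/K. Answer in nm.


Mean free path: lambda = kB*T / (sqrt(2) * pi * d^2 * P)
lambda = 1.381e-23 * 321 / (sqrt(2) * pi * (2.4e-10)^2 * 21317)
lambda = 8.12616e-07 m
lambda = 812.62 nm

812.62


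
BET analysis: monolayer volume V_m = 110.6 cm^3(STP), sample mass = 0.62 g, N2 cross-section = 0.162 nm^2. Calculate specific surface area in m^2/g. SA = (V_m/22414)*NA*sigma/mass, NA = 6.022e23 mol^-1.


Number of moles in monolayer = V_m / 22414 = 110.6 / 22414 = 0.00493442
Number of molecules = moles * NA = 0.00493442 * 6.022e23
SA = molecules * sigma / mass
SA = (110.6 / 22414) * 6.022e23 * 0.162e-18 / 0.62
SA = 776.4 m^2/g

776.4


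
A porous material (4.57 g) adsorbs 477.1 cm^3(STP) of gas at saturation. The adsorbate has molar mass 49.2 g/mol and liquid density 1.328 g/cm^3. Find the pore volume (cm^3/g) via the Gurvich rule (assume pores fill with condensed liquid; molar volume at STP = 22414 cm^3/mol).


Moles adsorbed n = V_ads / 22414 = 477.1 / 22414 = 2.128580e-02 mol
Liquid volume V_liq = n * M / rho_liq = 2.128580e-02 * 49.2 / 1.328 = 0.78860 cm^3
Specific pore volume V_pore = V_liq / m_sample = 0.78860 / 4.57
V_pore = 0.1726 cm^3/g

0.1726


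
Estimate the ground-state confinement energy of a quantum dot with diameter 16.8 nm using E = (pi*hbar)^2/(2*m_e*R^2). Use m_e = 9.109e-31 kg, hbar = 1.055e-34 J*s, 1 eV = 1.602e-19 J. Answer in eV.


Radius R = 16.8/2 = 8.4 nm = 8.4e-09 m
E = (pi * 1.055e-34)^2 / (2 * 9.109e-31 * (8.4e-09)^2)
E(J) = 8.54566e-22
E = E(J) / 1.602e-19 = 0.0053 eV

0.0053


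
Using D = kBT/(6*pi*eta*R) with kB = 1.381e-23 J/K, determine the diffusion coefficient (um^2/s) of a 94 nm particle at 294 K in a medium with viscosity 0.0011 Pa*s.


Radius R = 94/2 = 47 nm = 4.7e-08 m
D = kB*T / (6*pi*eta*R)
D = 1.381e-23 * 294 / (6 * pi * 0.0011 * 4.7e-08)
D = 4.16629e-12 m^2/s = 4.166 um^2/s

4.166


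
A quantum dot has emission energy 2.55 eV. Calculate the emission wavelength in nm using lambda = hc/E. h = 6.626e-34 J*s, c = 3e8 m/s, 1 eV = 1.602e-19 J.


Convert energy: E = 2.55 eV = 2.55 * 1.602e-19 = 4.0851e-19 J
lambda = h*c / E = 6.626e-34 * 3e8 / 4.0851e-19
lambda = 4.86598e-07 m = 486.6 nm

486.6


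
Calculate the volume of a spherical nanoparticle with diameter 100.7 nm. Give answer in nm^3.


Radius r = 100.7/2 = 50.35 nm
Volume V = (4/3) * pi * r^3
V = (4/3) * pi * (50.35)^3
V = 534671.5 nm^3

534671.5


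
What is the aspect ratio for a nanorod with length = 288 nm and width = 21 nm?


Aspect ratio AR = length / diameter
AR = 288 / 21
AR = 13.71

13.71


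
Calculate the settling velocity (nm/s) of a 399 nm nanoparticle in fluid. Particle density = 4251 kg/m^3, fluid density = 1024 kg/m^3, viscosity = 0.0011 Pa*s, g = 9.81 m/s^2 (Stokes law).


Radius R = 399/2 nm = 1.995e-07 m
Density difference = 4251 - 1024 = 3227 kg/m^3
v = 2 * R^2 * (rho_p - rho_f) * g / (9 * eta)
v = 2 * (1.995e-07)^2 * 3227 * 9.81 / (9 * 0.0011)
v = 2.54536e-07 m/s = 254.5356 nm/s

254.5356


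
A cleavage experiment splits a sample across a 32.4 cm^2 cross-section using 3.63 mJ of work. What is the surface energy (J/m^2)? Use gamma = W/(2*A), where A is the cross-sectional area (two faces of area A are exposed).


Convert: A = 32.4 cm^2 = 0.00324 m^2, W = 3.63 mJ = 0.00363 J
Cleaving exposes two faces of area A, so total new surface = 2*A and gamma = W / (2*A)
gamma = 0.00363 / (2 * 0.00324)
gamma = 0.56 J/m^2

0.56


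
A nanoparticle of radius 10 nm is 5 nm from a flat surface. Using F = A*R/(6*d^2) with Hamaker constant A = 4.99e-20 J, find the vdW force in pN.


Convert to SI: R = 10 nm = 1e-08 m, d = 5 nm = 5e-09 m
F = A * R / (6 * d^2)
F = 4.99e-20 * 1e-08 / (6 * (5e-09)^2)
F = 3.32667e-12 N = 3.327 pN

3.327


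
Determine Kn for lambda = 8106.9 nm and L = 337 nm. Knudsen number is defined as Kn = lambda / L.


Knudsen number Kn = lambda / L
Kn = 8106.9 / 337
Kn = 24.0561

24.0561


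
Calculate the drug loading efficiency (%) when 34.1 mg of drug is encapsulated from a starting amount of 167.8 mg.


Drug loading efficiency = (drug loaded / drug initial) * 100
DLE = 34.1 / 167.8 * 100
DLE = 0.2032 * 100
DLE = 20.32%

20.32


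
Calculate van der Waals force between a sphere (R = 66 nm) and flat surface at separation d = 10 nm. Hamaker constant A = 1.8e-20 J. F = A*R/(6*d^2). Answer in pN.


Convert to SI: R = 66 nm = 6.6e-08 m, d = 10 nm = 1e-08 m
F = A * R / (6 * d^2)
F = 1.8e-20 * 6.6e-08 / (6 * (1e-08)^2)
F = 1.98e-12 N = 1.98 pN

1.98


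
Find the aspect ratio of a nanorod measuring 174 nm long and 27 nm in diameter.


Aspect ratio AR = length / diameter
AR = 174 / 27
AR = 6.44

6.44


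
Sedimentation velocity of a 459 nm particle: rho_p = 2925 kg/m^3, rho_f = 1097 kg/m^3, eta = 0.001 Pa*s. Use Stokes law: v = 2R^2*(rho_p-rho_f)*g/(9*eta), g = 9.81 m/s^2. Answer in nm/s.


Radius R = 459/2 nm = 2.295e-07 m
Density difference = 2925 - 1097 = 1828 kg/m^3
v = 2 * R^2 * (rho_p - rho_f) * g / (9 * eta)
v = 2 * (2.295e-07)^2 * 1828 * 9.81 / (9 * 0.001)
v = 2.09893e-07 m/s = 209.8931 nm/s

209.8931


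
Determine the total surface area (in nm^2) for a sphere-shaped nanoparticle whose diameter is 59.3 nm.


Radius r = 59.3/2 = 29.65 nm
Surface area SA = 4 * pi * r^2
SA = 4 * pi * (29.65)^2
SA = 11047.38 nm^2

11047.38


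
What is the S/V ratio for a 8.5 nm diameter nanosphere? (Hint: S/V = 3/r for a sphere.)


Radius r = 8.5/2 = 4.25 nm
S/V = 3 / r = 3 / 4.25
S/V = 0.7059 nm^-1

0.7059


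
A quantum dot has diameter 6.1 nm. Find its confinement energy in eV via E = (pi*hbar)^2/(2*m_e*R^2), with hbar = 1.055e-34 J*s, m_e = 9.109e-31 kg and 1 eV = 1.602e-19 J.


Radius R = 6.1/2 = 3.05 nm = 3.05e-09 m
E = (pi * 1.055e-34)^2 / (2 * 9.109e-31 * (3.05e-09)^2)
E(J) = 6.48193e-21
E = E(J) / 1.602e-19 = 0.0405 eV

0.0405


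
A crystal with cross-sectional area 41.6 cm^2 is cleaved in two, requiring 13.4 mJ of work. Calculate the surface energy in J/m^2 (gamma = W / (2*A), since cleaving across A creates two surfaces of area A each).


Convert: A = 41.6 cm^2 = 0.00416 m^2, W = 13.4 mJ = 0.0134 J
Cleaving exposes two faces of area A, so total new surface = 2*A and gamma = W / (2*A)
gamma = 0.0134 / (2 * 0.00416)
gamma = 1.611 J/m^2

1.611


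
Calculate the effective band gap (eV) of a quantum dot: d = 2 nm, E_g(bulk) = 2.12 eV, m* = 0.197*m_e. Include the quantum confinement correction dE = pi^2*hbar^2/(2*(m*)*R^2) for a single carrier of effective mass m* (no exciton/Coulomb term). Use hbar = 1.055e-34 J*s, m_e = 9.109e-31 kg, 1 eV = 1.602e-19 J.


Radius R = 2/2 nm = 1e-09 m
Confinement energy dE = pi^2 * hbar^2 / (2 * m_eff * m_e * R^2)
dE = pi^2 * (1.055e-34)^2 / (2 * 0.197 * 9.109e-31 * (1e-09)^2) J, divided by 1.602e-19 J/eV
dE = 1.9106 eV
Total band gap = E_g(bulk) + dE = 2.12 + 1.9106 = 4.0306 eV

4.0306


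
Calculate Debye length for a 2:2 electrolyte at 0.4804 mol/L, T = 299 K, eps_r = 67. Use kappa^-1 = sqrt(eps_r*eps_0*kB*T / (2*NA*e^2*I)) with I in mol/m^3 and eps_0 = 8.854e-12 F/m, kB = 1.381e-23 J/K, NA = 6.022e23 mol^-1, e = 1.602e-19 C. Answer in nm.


Ionic strength I = 0.4804 * 2^2 * 1000 = 1921.6 mol/m^3
kappa^-1 = sqrt(67 * 8.854e-12 * 1.381e-23 * 299 / (2 * 6.022e23 * (1.602e-19)^2 * 1921.6))
kappa^-1 = 0.203 nm

0.203


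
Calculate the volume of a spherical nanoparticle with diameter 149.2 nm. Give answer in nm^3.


Radius r = 149.2/2 = 74.6 nm
Volume V = (4/3) * pi * r^3
V = (4/3) * pi * (74.6)^3
V = 1739022.06 nm^3

1739022.06


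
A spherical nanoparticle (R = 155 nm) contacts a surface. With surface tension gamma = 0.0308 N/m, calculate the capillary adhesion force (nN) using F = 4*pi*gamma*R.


Convert radius: R = 155 nm = 1.55e-07 m
F = 4 * pi * gamma * R
F = 4 * pi * 0.0308 * 1.55e-07
F = 5.99919e-08 N = 59.9919 nN

59.9919


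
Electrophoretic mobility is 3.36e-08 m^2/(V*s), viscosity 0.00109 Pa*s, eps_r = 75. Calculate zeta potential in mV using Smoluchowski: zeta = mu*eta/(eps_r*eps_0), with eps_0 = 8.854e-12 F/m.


Smoluchowski equation: zeta = mu * eta / (eps_r * eps_0)
zeta = 3.36e-08 * 0.00109 / (75 * 8.854e-12)
zeta = 0.055152 V = 55.15 mV

55.15


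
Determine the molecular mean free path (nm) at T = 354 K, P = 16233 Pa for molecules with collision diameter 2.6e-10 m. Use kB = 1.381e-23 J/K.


Mean free path: lambda = kB*T / (sqrt(2) * pi * d^2 * P)
lambda = 1.381e-23 * 354 / (sqrt(2) * pi * (2.6e-10)^2 * 16233)
lambda = 1.00274e-06 m
lambda = 1002.74 nm

1002.74


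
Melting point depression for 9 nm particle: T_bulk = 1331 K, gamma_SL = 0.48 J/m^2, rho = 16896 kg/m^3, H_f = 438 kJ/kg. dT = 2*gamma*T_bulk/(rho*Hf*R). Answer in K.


Radius R = 9/2 = 4.5 nm = 4.5e-09 m
Convert H_f = 438 kJ/kg = 438000 J/kg
dT = 2 * gamma_SL * T_bulk / (rho * H_f * R)
dT = 2 * 0.48 * 1331 / (16896 * 438000 * 4.5e-09)
dT = 38.4 K

38.4


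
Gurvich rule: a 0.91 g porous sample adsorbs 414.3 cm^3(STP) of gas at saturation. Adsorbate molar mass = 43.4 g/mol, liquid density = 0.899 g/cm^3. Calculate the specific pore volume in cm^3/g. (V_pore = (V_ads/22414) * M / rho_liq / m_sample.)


Moles adsorbed n = V_ads / 22414 = 414.3 / 22414 = 1.848398e-02 mol
Liquid volume V_liq = n * M / rho_liq = 1.848398e-02 * 43.4 / 0.899 = 0.89233 cm^3
Specific pore volume V_pore = V_liq / m_sample = 0.89233 / 0.91
V_pore = 0.9806 cm^3/g

0.9806


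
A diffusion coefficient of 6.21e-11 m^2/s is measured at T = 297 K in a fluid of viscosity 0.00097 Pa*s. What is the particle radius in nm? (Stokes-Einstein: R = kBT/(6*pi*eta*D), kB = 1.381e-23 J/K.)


Stokes-Einstein: R = kB*T / (6*pi*eta*D)
R = 1.381e-23 * 297 / (6 * pi * 0.00097 * 6.21e-11)
R = 3.61232e-09 m = 3.61 nm

3.61


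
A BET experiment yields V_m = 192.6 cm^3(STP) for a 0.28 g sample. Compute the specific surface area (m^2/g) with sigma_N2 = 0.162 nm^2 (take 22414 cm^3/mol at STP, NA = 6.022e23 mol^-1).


Number of moles in monolayer = V_m / 22414 = 192.6 / 22414 = 0.00859284
Number of molecules = moles * NA = 0.00859284 * 6.022e23
SA = molecules * sigma / mass
SA = (192.6 / 22414) * 6.022e23 * 0.162e-18 / 0.28
SA = 2993.9 m^2/g

2993.9


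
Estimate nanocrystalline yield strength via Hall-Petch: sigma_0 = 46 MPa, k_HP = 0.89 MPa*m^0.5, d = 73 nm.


d = 73 nm = 7.3e-08 m
sqrt(d) = 0.0002701851
Hall-Petch contribution = k / sqrt(d) = 0.89 / 0.0002701851 = 3294.0 MPa
sigma = sigma_0 + k/sqrt(d) = 46 + 3294.0 = 3340.0 MPa

3340.0


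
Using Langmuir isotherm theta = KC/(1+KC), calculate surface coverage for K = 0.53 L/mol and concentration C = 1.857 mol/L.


Langmuir isotherm: theta = K*C / (1 + K*C)
K*C = 0.53 * 1.857 = 0.98421
theta = 0.98421 / (1 + 0.98421) = 0.98421 / 1.98421
theta = 0.496

0.496


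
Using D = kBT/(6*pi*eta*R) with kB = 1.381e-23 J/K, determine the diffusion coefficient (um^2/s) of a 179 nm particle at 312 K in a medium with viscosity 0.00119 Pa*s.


Radius R = 179/2 = 89.5 nm = 8.95e-08 m
D = kB*T / (6*pi*eta*R)
D = 1.381e-23 * 312 / (6 * pi * 0.00119 * 8.95e-08)
D = 2.14623e-12 m^2/s = 2.146 um^2/s

2.146


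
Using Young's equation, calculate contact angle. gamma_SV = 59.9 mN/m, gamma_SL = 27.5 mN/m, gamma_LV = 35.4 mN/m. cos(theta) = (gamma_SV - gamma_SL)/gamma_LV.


cos(theta) = (gamma_SV - gamma_SL) / gamma_LV
cos(theta) = (59.9 - 27.5) / 35.4
cos(theta) = 0.915254
theta = arccos(0.915254) = 23.76 degrees

23.76


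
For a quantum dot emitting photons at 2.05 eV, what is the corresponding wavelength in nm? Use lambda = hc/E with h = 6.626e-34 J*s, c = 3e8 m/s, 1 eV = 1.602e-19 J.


Convert energy: E = 2.05 eV = 2.05 * 1.602e-19 = 3.2841e-19 J
lambda = h*c / E = 6.626e-34 * 3e8 / 3.2841e-19
lambda = 6.0528e-07 m = 605.3 nm

605.3


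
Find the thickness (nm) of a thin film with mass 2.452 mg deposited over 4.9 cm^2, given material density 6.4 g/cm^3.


Convert: m = 2.452 mg = 2.4520e-06 kg, A = 4.9 cm^2 = 4.9000e-04 m^2, rho = 6.4 g/cm^3 = 6400 kg/m^3
t = m / (A * rho)
t = 2.4520e-06 / (4.9000e-04 * 6400)
t = 7.8189e-07 m = 781.9 nm

781.9


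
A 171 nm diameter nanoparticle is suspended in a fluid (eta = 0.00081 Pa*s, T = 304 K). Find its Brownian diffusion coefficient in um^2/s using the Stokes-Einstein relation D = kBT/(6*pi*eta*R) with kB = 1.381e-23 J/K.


Radius R = 171/2 = 85.5 nm = 8.55e-08 m
D = kB*T / (6*pi*eta*R)
D = 1.381e-23 * 304 / (6 * pi * 0.00081 * 8.55e-08)
D = 3.21599e-12 m^2/s = 3.216 um^2/s

3.216


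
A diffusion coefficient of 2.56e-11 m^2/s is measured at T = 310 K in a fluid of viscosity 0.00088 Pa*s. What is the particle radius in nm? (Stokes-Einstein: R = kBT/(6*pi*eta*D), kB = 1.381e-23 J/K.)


Stokes-Einstein: R = kB*T / (6*pi*eta*D)
R = 1.381e-23 * 310 / (6 * pi * 0.00088 * 2.56e-11)
R = 1.00816e-08 m = 10.08 nm

10.08


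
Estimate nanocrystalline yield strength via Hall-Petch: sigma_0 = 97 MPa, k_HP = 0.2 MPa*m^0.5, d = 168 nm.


d = 168 nm = 1.68e-07 m
sqrt(d) = 0.000409878
Hall-Petch contribution = k / sqrt(d) = 0.2 / 0.000409878 = 488.0 MPa
sigma = sigma_0 + k/sqrt(d) = 97 + 488.0 = 585.0 MPa

585.0


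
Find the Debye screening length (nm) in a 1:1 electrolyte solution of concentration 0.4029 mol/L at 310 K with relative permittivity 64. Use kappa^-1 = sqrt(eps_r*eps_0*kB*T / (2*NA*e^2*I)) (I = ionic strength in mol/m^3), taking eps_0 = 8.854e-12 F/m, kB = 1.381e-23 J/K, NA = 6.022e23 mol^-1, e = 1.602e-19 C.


Ionic strength I = 0.4029 * 1^2 * 1000 = 402.9 mol/m^3
kappa^-1 = sqrt(64 * 8.854e-12 * 1.381e-23 * 310 / (2 * 6.022e23 * (1.602e-19)^2 * 402.9))
kappa^-1 = 0.441 nm

0.441


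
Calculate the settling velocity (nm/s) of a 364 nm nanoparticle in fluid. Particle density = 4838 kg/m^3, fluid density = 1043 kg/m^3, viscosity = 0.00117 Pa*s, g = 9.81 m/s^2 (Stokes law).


Radius R = 364/2 nm = 1.82e-07 m
Density difference = 4838 - 1043 = 3795 kg/m^3
v = 2 * R^2 * (rho_p - rho_f) * g / (9 * eta)
v = 2 * (1.82e-07)^2 * 3795 * 9.81 / (9 * 0.00117)
v = 2.34221e-07 m/s = 234.2207 nm/s

234.2207


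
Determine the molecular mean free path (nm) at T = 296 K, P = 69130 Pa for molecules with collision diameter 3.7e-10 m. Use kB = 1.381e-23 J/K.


Mean free path: lambda = kB*T / (sqrt(2) * pi * d^2 * P)
lambda = 1.381e-23 * 296 / (sqrt(2) * pi * (3.7e-10)^2 * 69130)
lambda = 9.72189e-08 m
lambda = 97.22 nm

97.22


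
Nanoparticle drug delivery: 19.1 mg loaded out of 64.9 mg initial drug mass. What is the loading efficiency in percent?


Drug loading efficiency = (drug loaded / drug initial) * 100
DLE = 19.1 / 64.9 * 100
DLE = 0.2943 * 100
DLE = 29.43%

29.43


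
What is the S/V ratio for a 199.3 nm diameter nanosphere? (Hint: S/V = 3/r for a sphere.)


Radius r = 199.3/2 = 99.65 nm
S/V = 3 / r = 3 / 99.65
S/V = 0.0301 nm^-1

0.0301


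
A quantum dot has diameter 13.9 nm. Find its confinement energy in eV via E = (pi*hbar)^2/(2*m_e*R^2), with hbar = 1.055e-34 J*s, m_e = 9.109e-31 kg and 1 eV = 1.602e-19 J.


Radius R = 13.9/2 = 6.95 nm = 6.95e-09 m
E = (pi * 1.055e-34)^2 / (2 * 9.109e-31 * (6.95e-09)^2)
E(J) = 1.24834e-21
E = E(J) / 1.602e-19 = 0.0078 eV

0.0078


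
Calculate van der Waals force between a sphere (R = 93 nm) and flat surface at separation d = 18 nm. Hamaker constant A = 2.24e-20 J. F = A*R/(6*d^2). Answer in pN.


Convert to SI: R = 93 nm = 9.3e-08 m, d = 18 nm = 1.8e-08 m
F = A * R / (6 * d^2)
F = 2.24e-20 * 9.3e-08 / (6 * (1.8e-08)^2)
F = 1.0716e-12 N = 1.072 pN

1.072


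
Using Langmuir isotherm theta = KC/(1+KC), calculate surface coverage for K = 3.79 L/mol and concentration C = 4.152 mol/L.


Langmuir isotherm: theta = K*C / (1 + K*C)
K*C = 3.79 * 4.152 = 15.73608
theta = 15.73608 / (1 + 15.73608) = 15.73608 / 16.73608
theta = 0.9402

0.9402


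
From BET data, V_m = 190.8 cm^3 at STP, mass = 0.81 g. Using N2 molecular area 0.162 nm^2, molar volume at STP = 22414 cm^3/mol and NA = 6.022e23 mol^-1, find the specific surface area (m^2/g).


Number of moles in monolayer = V_m / 22414 = 190.8 / 22414 = 0.00851254
Number of molecules = moles * NA = 0.00851254 * 6.022e23
SA = molecules * sigma / mass
SA = (190.8 / 22414) * 6.022e23 * 0.162e-18 / 0.81
SA = 1025.2 m^2/g

1025.2


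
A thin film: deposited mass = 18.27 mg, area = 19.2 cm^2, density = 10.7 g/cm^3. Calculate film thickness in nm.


Convert: m = 18.27 mg = 1.8270e-05 kg, A = 19.2 cm^2 = 1.9200e-03 m^2, rho = 10.7 g/cm^3 = 10700 kg/m^3
t = m / (A * rho)
t = 1.8270e-05 / (1.9200e-03 * 10700)
t = 8.8931e-07 m = 889.3 nm

889.3


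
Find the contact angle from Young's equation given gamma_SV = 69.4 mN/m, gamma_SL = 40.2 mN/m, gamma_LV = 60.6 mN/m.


cos(theta) = (gamma_SV - gamma_SL) / gamma_LV
cos(theta) = (69.4 - 40.2) / 60.6
cos(theta) = 0.481848
theta = arccos(0.481848) = 61.19 degrees

61.19


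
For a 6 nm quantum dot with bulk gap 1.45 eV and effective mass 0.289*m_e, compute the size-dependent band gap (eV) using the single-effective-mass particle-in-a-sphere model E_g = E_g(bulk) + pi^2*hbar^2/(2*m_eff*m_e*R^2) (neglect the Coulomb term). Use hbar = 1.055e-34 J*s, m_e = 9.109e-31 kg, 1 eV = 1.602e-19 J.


Radius R = 6/2 nm = 3e-09 m
Confinement energy dE = pi^2 * hbar^2 / (2 * m_eff * m_e * R^2)
dE = pi^2 * (1.055e-34)^2 / (2 * 0.289 * 9.109e-31 * (3e-09)^2) J, divided by 1.602e-19 J/eV
dE = 0.1447 eV
Total band gap = E_g(bulk) + dE = 1.45 + 0.1447 = 1.5947 eV

1.5947


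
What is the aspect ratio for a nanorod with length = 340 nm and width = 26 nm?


Aspect ratio AR = length / diameter
AR = 340 / 26
AR = 13.08

13.08


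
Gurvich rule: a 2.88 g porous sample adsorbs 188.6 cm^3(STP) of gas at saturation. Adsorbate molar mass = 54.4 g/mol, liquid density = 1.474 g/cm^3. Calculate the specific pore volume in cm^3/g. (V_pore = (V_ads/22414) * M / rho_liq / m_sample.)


Moles adsorbed n = V_ads / 22414 = 188.6 / 22414 = 8.414384e-03 mol
Liquid volume V_liq = n * M / rho_liq = 8.414384e-03 * 54.4 / 1.474 = 0.31054 cm^3
Specific pore volume V_pore = V_liq / m_sample = 0.31054 / 2.88
V_pore = 0.1078 cm^3/g

0.1078
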